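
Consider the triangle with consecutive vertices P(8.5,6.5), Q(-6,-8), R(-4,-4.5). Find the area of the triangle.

10.875

Cross-terms: -29, -5, 12.25  ⇒  Σ = -21.75
Area = |Σ|/2 = 10.875.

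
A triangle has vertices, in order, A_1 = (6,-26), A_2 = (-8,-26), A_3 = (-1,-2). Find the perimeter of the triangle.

|A_1A_2| = √((-14)² + (0)²) = √196 = 14
|A_2A_3| = √((7)² + (24)²) = √625 = 25
|A_3A_1| = √((7)² + (-24)²) = √625 = 25
Perimeter = 14 + 25 + 25 = 64.

64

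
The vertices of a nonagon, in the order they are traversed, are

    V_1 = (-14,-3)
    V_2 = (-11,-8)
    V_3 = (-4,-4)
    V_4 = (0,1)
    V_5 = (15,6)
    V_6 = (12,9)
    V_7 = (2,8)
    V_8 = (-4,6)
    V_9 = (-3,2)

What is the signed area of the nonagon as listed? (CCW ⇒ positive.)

Apply the shoelace (surveyor's) formula: 2A = Σ (x_i·y_{i+1} − x_{i+1}·y_i), indices taken mod 9.
Cross-terms: 79, 12, -4, -15, 63, 78, 44, 10, 37  ⇒  Σ = 304
Signed area = Σ/2 = 152 (positive ⇒ counter-clockwise traversal).

152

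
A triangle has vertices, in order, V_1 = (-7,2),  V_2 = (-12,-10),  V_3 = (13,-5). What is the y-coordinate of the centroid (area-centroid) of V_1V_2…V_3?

Apply the shoelace (surveyor's) formula. First the cross-terms c_i = x_i·y_{i+1} − x_{i+1}·y_i:
  94, 190, -9  ⇒  2A = 275, A = 137.5.
Then Σ (y_i + y_{i+1})·c_i = -3575, so ȳ = -3575 / (6·137.5) = -13/3.

-13/3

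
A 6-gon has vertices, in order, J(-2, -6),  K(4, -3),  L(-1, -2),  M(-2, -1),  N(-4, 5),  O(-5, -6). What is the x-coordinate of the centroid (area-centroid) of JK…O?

-149/69

Apply the surveyor's formula. First the cross-terms c_i = x_i·y_{i+1} − x_{i+1}·y_i:
  30, -11, -3, -14, 49, 18  ⇒  2A = 69, A = 34.5.
Then Σ (x_i + x_{i+1})·c_i = -447, so x̄ = -447 / (6·34.5) = -149/69.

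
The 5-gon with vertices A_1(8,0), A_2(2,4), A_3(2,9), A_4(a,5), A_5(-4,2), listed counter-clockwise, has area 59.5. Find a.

The doubled signed area Σ (x_i y_{i+1} − x_{i+1} y_i) is linear in a.
With a=0 it equals 56; the coefficient of a is -7 (from the two edges through A_4).
So -7·a + 56 = 2·59.5 = 119 ⇒ a = -9.

-9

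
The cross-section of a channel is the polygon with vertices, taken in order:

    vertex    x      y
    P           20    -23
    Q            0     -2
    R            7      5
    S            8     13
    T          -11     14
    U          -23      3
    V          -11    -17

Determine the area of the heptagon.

Apply the shoelace formula: 2A = Σ (x_i·y_{i+1} − x_{i+1}·y_i), indices taken mod 7.
P→Q: (20)(-2) − (0)(-23) = -40
Q→R: (0)(5) − (7)(-2) = 14
R→S: (7)(13) − (8)(5) = 51
S→T: (8)(14) − (-11)(13) = 255
T→U: (-11)(3) − (-23)(14) = 289
U→V: (-23)(-17) − (-11)(3) = 424
V→P: (-11)(-23) − (20)(-17) = 593
Σ = 1586
Area = |Σ|/2 = 793.

793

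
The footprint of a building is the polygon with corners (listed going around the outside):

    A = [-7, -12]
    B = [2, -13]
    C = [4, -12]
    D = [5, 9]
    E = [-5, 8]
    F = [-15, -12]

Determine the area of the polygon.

Apply the shoelace (surveyor's) formula: 2A = Σ (x_i·y_{i+1} − x_{i+1}·y_i), indices taken mod 6.
Σ = (115) + (28) + (96) + (85) + (180) + (96) = 600
Area = |Σ|/2 = 300.

300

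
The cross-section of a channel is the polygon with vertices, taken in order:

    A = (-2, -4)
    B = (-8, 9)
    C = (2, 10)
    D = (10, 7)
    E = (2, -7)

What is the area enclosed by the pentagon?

Σ = (-50) + (-98) + (-86) + (-84) + (-22) = -340
Area = |Σ|/2 = 170.

170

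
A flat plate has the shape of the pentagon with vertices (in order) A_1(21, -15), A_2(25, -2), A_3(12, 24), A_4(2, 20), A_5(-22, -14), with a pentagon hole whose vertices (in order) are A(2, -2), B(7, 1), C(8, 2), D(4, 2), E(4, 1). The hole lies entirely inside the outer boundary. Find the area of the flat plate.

Outer boundary:
Apply the shoelace formula: 2A = Σ (x_i·y_{i+1} − x_{i+1}·y_i), indices taken mod 5.
Σ = (333) + (624) + (192) + (412) + (624) = 2185
Area = |Σ|/2 = 1092.5.
Hole:
Cross-terms: 16, 6, 8, -4, -10  ⇒  Σ = 16
Area = |Σ|/2 = 8.
Net area = 1092.5 − 8 = 1084.5.

1084.5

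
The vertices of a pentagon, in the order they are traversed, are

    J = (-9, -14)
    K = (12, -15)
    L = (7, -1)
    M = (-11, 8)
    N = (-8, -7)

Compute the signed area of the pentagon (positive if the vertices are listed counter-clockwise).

Apply Gauss's area formula: 2A = Σ (x_i·y_{i+1} − x_{i+1}·y_i), indices taken mod 5.
Cross-terms: 303, 93, 45, 141, 49  ⇒  Σ = 631
Signed area = Σ/2 = 315.5 (positive ⇒ counter-clockwise traversal).

315.5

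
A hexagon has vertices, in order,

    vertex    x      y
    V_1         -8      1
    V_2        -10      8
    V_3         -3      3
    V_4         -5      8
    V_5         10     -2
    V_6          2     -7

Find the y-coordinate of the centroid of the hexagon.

51/259

Apply the shoelace (surveyor's) formula. First the cross-terms c_i = x_i·y_{i+1} − x_{i+1}·y_i:
  -54, -6, -9, -70, -66, -54  ⇒  2A = -259, A = -129.5.
Then Σ (y_i + y_{i+1})·c_i = -153, so ȳ = -153 / (6·(-129.5)) = 51/259.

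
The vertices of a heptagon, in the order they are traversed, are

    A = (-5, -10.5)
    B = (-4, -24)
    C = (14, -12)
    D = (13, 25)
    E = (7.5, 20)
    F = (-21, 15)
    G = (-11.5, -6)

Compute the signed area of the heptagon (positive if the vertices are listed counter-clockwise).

Apply the shoelace formula: 2A = Σ (x_i·y_{i+1} − x_{i+1}·y_i), indices taken mod 7.
Σ = (78) + (384) + (506) + (72.5) + (532.5) + (298.5) + (90.75) = 1962.25
Signed area = Σ/2 = 981.125 (positive ⇒ counter-clockwise traversal).

981.125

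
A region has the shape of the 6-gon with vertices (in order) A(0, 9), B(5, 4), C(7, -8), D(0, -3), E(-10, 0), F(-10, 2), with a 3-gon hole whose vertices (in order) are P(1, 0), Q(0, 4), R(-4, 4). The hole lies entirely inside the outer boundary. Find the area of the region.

129

Outer boundary:
A→B: (0)(4) − (5)(9) = -45
B→C: (5)(-8) − (7)(4) = -68
C→D: (7)(-3) − (0)(-8) = -21
D→E: (0)(0) − (-10)(-3) = -30
E→F: (-10)(2) − (-10)(0) = -20
F→A: (-10)(9) − (0)(2) = -90
Σ = -274
Area = |Σ|/2 = 137.
Hole:
Apply the shoelace formula: 2A = Σ (x_i·y_{i+1} − x_{i+1}·y_i), indices taken mod 3.
Cross-terms: 4, 16, -4  ⇒  Σ = 16
Area = |Σ|/2 = 8.
Net area = 137 − 8 = 129.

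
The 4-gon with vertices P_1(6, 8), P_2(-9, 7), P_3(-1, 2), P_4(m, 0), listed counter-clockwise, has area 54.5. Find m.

1

Write out the shoelace sum; only the two edges meeting at P_4 involve m:
2·Area = [((-1)·0 − m·2) + (m·8 − 6·0)] + 103
       = 6·m + 103 = 109
⇒ m = 1.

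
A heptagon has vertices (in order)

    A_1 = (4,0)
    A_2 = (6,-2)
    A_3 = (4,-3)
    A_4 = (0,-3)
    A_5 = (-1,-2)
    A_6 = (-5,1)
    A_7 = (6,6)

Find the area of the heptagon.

Apply Gauss's area formula: 2A = Σ (x_i·y_{i+1} − x_{i+1}·y_i), indices taken mod 7.
Cross-terms: -8, -10, -12, -3, -11, -36, -24  ⇒  Σ = -104
Area = |Σ|/2 = 52.

52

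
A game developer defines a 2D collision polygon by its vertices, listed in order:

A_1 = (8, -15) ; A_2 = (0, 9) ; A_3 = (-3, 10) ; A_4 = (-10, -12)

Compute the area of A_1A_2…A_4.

Apply the surveyor's formula: 2A = Σ (x_i·y_{i+1} − x_{i+1}·y_i), indices taken mod 4.
Σ = (72) + (27) + (136) + (246) = 481
Area = |Σ|/2 = 240.5.

240.5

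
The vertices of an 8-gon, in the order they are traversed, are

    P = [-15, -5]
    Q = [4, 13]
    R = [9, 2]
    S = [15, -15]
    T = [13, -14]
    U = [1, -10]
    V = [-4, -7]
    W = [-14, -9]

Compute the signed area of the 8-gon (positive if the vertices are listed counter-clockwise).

Apply the surveyor's formula: 2A = Σ (x_i·y_{i+1} − x_{i+1}·y_i), indices taken mod 8.
Cross-terms: -175, -109, -165, -15, -116, -47, -62, -65  ⇒  Σ = -754
Signed area = Σ/2 = -377 (negative ⇒ clockwise traversal).

-377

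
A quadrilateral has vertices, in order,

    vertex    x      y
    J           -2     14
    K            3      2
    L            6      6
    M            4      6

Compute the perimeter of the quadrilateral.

|JK| = √((5)² + (-12)²) = √169 = 13
|KL| = √((3)² + (4)²) = √25 = 5
|LM| = √((-2)² + (0)²) = √4 = 2
|MJ| = √((-6)² + (8)²) = √100 = 10
Perimeter = 13 + 5 + 2 + 10 = 30.

30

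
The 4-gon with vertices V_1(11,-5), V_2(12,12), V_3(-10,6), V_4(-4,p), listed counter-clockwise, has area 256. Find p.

The doubled signed area Σ (x_i y_{i+1} − x_{i+1} y_i) is linear in p.
With p=0 it equals 428; the coefficient of p is -21 (from the two edges through V_4).
So -21·p + 428 = 2·256 = 512 ⇒ p = -4.

-4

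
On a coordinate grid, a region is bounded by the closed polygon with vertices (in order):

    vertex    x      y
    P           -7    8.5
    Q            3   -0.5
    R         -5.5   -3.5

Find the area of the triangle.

Apply Gauss's area formula: 2A = Σ (x_i·y_{i+1} − x_{i+1}·y_i), indices taken mod 3.
Cross-terms: -22, -13.25, -71.25  ⇒  Σ = -106.5
Area = |Σ|/2 = 53.25.

53.25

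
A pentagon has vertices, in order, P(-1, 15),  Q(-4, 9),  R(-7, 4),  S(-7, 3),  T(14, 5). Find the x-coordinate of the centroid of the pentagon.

Apply Gauss's area formula. First the cross-terms c_i = x_i·y_{i+1} − x_{i+1}·y_i:
  51, 47, 7, -77, 215  ⇒  2A = 243, A = 121.5.
Then Σ (x_i + x_{i+1})·c_i = 1386, so x̄ = 1386 / (6·121.5) = 154/81.

154/81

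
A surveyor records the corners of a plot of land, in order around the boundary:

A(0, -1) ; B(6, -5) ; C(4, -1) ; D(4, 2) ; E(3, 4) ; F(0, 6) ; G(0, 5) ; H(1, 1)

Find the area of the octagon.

Apply Gauss's area formula: 2A = Σ (x_i·y_{i+1} − x_{i+1}·y_i), indices taken mod 8.
Cross-terms: 6, 14, 12, 10, 18, 0, -5, -1  ⇒  Σ = 54
Area = |Σ|/2 = 27.

27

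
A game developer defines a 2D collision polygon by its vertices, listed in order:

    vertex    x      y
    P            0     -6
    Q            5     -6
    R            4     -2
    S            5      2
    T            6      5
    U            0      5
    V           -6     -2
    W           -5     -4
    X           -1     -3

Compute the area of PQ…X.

Σ = (30) + (14) + (18) + (13) + (30) + (30) + (14) + (11) + (6) = 166
Area = |Σ|/2 = 83.

83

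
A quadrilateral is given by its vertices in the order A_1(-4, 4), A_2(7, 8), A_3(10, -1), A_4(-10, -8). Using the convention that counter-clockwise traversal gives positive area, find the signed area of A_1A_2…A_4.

-154.5

Apply the surveyor's formula: 2A = Σ (x_i·y_{i+1} − x_{i+1}·y_i), indices taken mod 4.
Σ = (-60) + (-87) + (-90) + (-72) = -309
Signed area = Σ/2 = -154.5 (negative ⇒ clockwise traversal).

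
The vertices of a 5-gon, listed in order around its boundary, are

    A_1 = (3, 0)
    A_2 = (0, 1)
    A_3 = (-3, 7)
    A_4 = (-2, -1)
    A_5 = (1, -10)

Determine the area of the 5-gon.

37

Apply the shoelace (surveyor's) formula: 2A = Σ (x_i·y_{i+1} − x_{i+1}·y_i), indices taken mod 5.
Σ = (3) + (3) + (17) + (21) + (30) = 74
Area = |Σ|/2 = 37.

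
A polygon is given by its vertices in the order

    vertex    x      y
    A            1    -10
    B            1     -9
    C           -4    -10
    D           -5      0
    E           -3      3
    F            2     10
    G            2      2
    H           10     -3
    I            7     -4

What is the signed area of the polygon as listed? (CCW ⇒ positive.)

-136.5

Apply Gauss's area formula: 2A = Σ (x_i·y_{i+1} − x_{i+1}·y_i), indices taken mod 9.
A→B: (1)(-9) − (1)(-10) = 1
B→C: (1)(-10) − (-4)(-9) = -46
C→D: (-4)(0) − (-5)(-10) = -50
D→E: (-5)(3) − (-3)(0) = -15
E→F: (-3)(10) − (2)(3) = -36
F→G: (2)(2) − (2)(10) = -16
G→H: (2)(-3) − (10)(2) = -26
H→I: (10)(-4) − (7)(-3) = -19
I→A: (7)(-10) − (1)(-4) = -66
Σ = -273
Signed area = Σ/2 = -136.5 (negative ⇒ clockwise traversal).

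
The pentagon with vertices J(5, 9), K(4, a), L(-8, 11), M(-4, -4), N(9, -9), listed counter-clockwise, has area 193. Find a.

Write out the shoelace sum; only the two edges meeting at K involve a:
2·Area = [(5·a − 4·9) + (4·11 − (-8)·a)] + 274
       = 13·a + 282 = 386
⇒ a = 8.

8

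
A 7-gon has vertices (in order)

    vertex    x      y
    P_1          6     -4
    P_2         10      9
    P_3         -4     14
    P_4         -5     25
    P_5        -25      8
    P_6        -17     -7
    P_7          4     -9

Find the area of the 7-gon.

677.5

Σ = (94) + (176) + (-30) + (585) + (311) + (181) + (38) = 1355
Area = |Σ|/2 = 677.5.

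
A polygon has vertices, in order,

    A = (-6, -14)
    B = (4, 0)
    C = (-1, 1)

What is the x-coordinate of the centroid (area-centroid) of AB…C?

-1

Apply the surveyor's formula. First the cross-terms c_i = x_i·y_{i+1} − x_{i+1}·y_i:
  56, 4, 20  ⇒  2A = 80, A = 40.
Then Σ (x_i + x_{i+1})·c_i = -240, so x̄ = -240 / (6·40) = -1.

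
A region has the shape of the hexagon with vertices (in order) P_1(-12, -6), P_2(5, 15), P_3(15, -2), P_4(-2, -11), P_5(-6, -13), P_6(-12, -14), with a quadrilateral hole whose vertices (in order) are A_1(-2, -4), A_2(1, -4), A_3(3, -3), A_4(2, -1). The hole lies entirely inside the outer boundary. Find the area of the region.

374

Outer boundary:
Apply the shoelace formula: 2A = Σ (x_i·y_{i+1} − x_{i+1}·y_i), indices taken mod 6.
Cross-terms: -150, -235, -169, -40, -72, -96  ⇒  Σ = -762
Area = |Σ|/2 = 381.
Hole:
Apply the shoelace (surveyor's) formula: 2A = Σ (x_i·y_{i+1} − x_{i+1}·y_i), indices taken mod 4.
Σ = (12) + (9) + (3) + (-10) = 14
Area = |Σ|/2 = 7.
Net area = 381 − 7 = 374.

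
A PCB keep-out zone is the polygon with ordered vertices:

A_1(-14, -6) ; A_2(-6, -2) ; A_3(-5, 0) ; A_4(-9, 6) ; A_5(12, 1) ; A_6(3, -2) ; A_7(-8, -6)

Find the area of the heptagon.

A_1→A_2: (-14)(-2) − (-6)(-6) = -8
A_2→A_3: (-6)(0) − (-5)(-2) = -10
A_3→A_4: (-5)(6) − (-9)(0) = -30
A_4→A_5: (-9)(1) − (12)(6) = -81
A_5→A_6: (12)(-2) − (3)(1) = -27
A_6→A_7: (3)(-6) − (-8)(-2) = -34
A_7→A_1: (-8)(-6) − (-14)(-6) = -36
Σ = -226
Area = |Σ|/2 = 113.

113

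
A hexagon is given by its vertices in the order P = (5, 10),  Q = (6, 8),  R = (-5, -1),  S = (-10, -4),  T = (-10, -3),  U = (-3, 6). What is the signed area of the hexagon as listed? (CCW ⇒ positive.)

Σ = (-20) + (34) + (10) + (-10) + (-69) + (-60) = -115
Signed area = Σ/2 = -57.5 (negative ⇒ clockwise traversal).

-57.5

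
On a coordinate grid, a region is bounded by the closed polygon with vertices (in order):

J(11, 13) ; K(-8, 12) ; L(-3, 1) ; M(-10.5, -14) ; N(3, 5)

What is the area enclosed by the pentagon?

145

Cross-terms: 236, 28, 52.5, -10.5, -16  ⇒  Σ = 290
Area = |Σ|/2 = 145.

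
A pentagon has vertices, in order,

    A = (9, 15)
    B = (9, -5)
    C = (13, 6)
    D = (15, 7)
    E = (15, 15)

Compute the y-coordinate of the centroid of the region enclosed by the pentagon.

Apply Gauss's area formula. First the cross-terms c_i = x_i·y_{i+1} − x_{i+1}·y_i:
  -180, 119, 1, 120, 90  ⇒  2A = 150, A = 75.
Then Σ (y_i + y_{i+1})·c_i = 3672, so ȳ = 3672 / (6·75) = 8.16.

8.16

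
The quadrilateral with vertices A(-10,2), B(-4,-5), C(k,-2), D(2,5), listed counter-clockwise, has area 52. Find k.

-2

Write out the shoelace sum; only the two edges meeting at C involve k:
2·Area = [((-4)·(-2) − k·(-5)) + (k·5 − 2·(-2))] + 112
       = 10·k + 124 = 104
⇒ k = -2.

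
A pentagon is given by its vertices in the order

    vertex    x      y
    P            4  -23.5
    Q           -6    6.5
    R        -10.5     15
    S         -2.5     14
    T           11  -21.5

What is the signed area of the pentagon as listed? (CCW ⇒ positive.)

P→Q: (4)(6.5) − (-6)(-23.5) = -115
Q→R: (-6)(15) − (-10.5)(6.5) = -21.75
R→S: (-10.5)(14) − (-2.5)(15) = -109.5
S→T: (-2.5)(-21.5) − (11)(14) = -100.25
T→P: (11)(-23.5) − (4)(-21.5) = -172.5
Σ = -519
Signed area = Σ/2 = -259.5 (negative ⇒ clockwise traversal).

-259.5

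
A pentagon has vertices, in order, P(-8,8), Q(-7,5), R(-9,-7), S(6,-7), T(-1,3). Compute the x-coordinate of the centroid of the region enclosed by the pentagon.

-358/121

Apply the shoelace (surveyor's) formula. First the cross-terms c_i = x_i·y_{i+1} − x_{i+1}·y_i:
  16, 94, 105, 11, 16  ⇒  2A = 242, A = 121.
Then Σ (x_i + x_{i+1})·c_i = -2148, so x̄ = -2148 / (6·121) = -358/121.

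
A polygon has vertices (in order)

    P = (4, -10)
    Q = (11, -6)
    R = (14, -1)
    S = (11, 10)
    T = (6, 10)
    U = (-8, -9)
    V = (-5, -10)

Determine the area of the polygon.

255.5

Apply Gauss's area formula: 2A = Σ (x_i·y_{i+1} − x_{i+1}·y_i), indices taken mod 7.
Σ = (86) + (73) + (151) + (50) + (26) + (35) + (90) = 511
Area = |Σ|/2 = 255.5.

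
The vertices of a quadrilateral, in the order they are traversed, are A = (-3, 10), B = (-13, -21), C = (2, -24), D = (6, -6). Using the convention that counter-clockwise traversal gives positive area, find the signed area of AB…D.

Apply Gauss's area formula: 2A = Σ (x_i·y_{i+1} − x_{i+1}·y_i), indices taken mod 4.
Σ = (193) + (354) + (132) + (42) = 721
Signed area = Σ/2 = 360.5 (positive ⇒ counter-clockwise traversal).

360.5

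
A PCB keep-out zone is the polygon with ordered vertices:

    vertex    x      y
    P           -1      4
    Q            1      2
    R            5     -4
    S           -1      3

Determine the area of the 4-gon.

5

Σ = (-6) + (-14) + (11) + (-1) = -10
Area = |Σ|/2 = 5.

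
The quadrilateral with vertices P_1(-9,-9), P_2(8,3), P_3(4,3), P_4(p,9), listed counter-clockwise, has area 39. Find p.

Write out the shoelace sum; only the two edges meeting at P_4 involve p:
2·Area = [(4·9 − p·3) + (p·(-9) − (-9)·9)] + 57
       = -12·p + 174 = 78
⇒ p = 8.

8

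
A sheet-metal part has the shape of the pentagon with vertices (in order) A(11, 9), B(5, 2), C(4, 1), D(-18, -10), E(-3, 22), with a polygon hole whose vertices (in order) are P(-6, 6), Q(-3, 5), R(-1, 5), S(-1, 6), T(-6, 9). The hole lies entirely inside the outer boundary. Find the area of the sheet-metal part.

360.5

Outer boundary:
Σ = (-23) + (-3) + (-22) + (-426) + (-269) = -743
Area = |Σ|/2 = 371.5.
Hole:
P→Q: (-6)(5) − (-3)(6) = -12
Q→R: (-3)(5) − (-1)(5) = -10
R→S: (-1)(6) − (-1)(5) = -1
S→T: (-1)(9) − (-6)(6) = 27
T→P: (-6)(6) − (-6)(9) = 18
Σ = 22
Area = |Σ|/2 = 11.
Net area = 371.5 − 11 = 360.5.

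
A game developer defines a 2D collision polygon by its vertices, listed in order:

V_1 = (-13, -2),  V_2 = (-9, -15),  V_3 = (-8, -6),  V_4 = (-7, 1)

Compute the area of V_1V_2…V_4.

44

Apply the shoelace (surveyor's) formula: 2A = Σ (x_i·y_{i+1} − x_{i+1}·y_i), indices taken mod 4.
Σ = (177) + (-66) + (-50) + (27) = 88
Area = |Σ|/2 = 44.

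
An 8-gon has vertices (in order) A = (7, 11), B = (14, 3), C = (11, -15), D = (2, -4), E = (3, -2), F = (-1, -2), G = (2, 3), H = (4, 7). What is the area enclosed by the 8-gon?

196

Apply the shoelace formula: 2A = Σ (x_i·y_{i+1} − x_{i+1}·y_i), indices taken mod 8.
Cross-terms: -133, -243, -14, 8, -8, 1, 2, -5  ⇒  Σ = -392
Area = |Σ|/2 = 196.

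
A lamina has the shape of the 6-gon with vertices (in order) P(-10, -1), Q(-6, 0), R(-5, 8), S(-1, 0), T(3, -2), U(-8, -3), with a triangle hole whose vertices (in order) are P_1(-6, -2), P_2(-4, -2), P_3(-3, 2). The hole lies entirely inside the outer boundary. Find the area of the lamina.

Outer boundary:
Apply Gauss's area formula: 2A = Σ (x_i·y_{i+1} − x_{i+1}·y_i), indices taken mod 6.
Cross-terms: -6, -48, 8, 2, -25, -22  ⇒  Σ = -91
Area = |Σ|/2 = 45.5.
Hole:
Apply the shoelace (surveyor's) formula: 2A = Σ (x_i·y_{i+1} − x_{i+1}·y_i), indices taken mod 3.
Σ = (4) + (-14) + (18) = 8
Area = |Σ|/2 = 4.
Net area = 45.5 − 4 = 41.5.

41.5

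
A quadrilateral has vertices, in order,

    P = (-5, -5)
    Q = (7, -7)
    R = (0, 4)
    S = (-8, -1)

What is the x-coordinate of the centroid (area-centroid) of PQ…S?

Apply the shoelace (surveyor's) formula. First the cross-terms c_i = x_i·y_{i+1} − x_{i+1}·y_i:
  70, 28, 32, 35  ⇒  2A = 165, A = 82.5.
Then Σ (x_i + x_{i+1})·c_i = -375, so x̄ = -375 / (6·82.5) = -25/33.

-25/33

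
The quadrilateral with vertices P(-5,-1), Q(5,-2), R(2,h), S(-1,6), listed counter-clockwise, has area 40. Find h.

3

The doubled signed area Σ (x_i y_{i+1} − x_{i+1} y_i) is linear in h.
With h=0 it equals 62; the coefficient of h is 6 (from the two edges through R).
So 6·h + 62 = 2·40 = 80 ⇒ h = 3.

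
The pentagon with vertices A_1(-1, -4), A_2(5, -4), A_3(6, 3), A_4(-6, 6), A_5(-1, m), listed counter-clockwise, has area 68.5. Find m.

-2

Write out the shoelace sum; only the two edges meeting at A_5 involve m:
2·Area = [((-6)·m − (-1)·6) + ((-1)·(-4) − (-1)·m)] + 117
       = -5·m + 127 = 137
⇒ m = -2.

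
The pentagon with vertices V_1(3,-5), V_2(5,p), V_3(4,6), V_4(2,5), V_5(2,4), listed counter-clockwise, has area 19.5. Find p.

Write out the shoelace sum; only the two edges meeting at V_2 involve p:
2·Area = [(3·p − 5·(-5)) + (5·6 − 4·p)] + -16
       = -1·p + 39 = 39
⇒ p = 0.

0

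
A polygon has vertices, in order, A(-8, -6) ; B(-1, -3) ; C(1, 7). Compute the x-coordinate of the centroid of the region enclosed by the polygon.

Apply the surveyor's formula. First the cross-terms c_i = x_i·y_{i+1} − x_{i+1}·y_i:
  18, -4, 50  ⇒  2A = 64, A = 32.
Then Σ (x_i + x_{i+1})·c_i = -512, so x̄ = -512 / (6·32) = -8/3.

-8/3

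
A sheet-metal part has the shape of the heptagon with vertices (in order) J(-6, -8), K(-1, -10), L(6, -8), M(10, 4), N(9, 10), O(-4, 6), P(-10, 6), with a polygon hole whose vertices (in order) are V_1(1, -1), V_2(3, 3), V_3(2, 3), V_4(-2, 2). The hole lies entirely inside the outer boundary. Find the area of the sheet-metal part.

Outer boundary:
Apply the surveyor's formula: 2A = Σ (x_i·y_{i+1} − x_{i+1}·y_i), indices taken mod 7.
Σ = (52) + (68) + (104) + (64) + (94) + (36) + (116) = 534
Area = |Σ|/2 = 267.
Hole:
Apply Gauss's area formula: 2A = Σ (x_i·y_{i+1} − x_{i+1}·y_i), indices taken mod 4.
Σ = (6) + (3) + (10) + (0) = 19
Area = |Σ|/2 = 9.5.
Net area = 267 − 9.5 = 257.5.

257.5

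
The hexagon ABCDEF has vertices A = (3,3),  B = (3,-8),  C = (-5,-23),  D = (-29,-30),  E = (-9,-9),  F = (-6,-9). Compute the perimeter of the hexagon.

|AB| = √((0)² + (-11)²) = √121 = 11
|BC| = √((-8)² + (-15)²) = √289 = 17
|CD| = √((-24)² + (-7)²) = √625 = 25
|DE| = √((20)² + (21)²) = √841 = 29
|EF| = √((3)² + (0)²) = √9 = 3
|FA| = √((9)² + (12)²) = √225 = 15
Perimeter = 11 + 17 + 25 + 29 + 3 + 15 = 100.

100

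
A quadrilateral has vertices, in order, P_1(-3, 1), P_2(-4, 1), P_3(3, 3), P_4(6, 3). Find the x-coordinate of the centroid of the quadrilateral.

Apply the shoelace (surveyor's) formula. First the cross-terms c_i = x_i·y_{i+1} − x_{i+1}·y_i:
  1, -15, -9, 15  ⇒  2A = -8, A = -4.
Then Σ (x_i + x_{i+1})·c_i = -28, so x̄ = -28 / (6·(-4)) = 7/6.

7/6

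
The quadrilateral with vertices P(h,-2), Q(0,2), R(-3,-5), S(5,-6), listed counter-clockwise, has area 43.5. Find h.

The doubled signed area Σ (x_i y_{i+1} − x_{i+1} y_i) is linear in h.
With h=0 it equals 39; the coefficient of h is 8 (from the two edges through P).
So 8·h + 39 = 2·43.5 = 87 ⇒ h = 6.

6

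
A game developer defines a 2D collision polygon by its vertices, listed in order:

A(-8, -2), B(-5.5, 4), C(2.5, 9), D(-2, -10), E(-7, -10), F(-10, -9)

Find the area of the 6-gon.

124.25

Apply Gauss's area formula: 2A = Σ (x_i·y_{i+1} − x_{i+1}·y_i), indices taken mod 6.
Σ = (-43) + (-59.5) + (-7) + (-50) + (-37) + (-52) = -248.5
Area = |Σ|/2 = 124.25.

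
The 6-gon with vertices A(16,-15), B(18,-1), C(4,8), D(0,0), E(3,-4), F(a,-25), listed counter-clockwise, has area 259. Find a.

19

The doubled signed area Σ (x_i y_{i+1} − x_{i+1} y_i) is linear in a.
With a=0 it equals 727; the coefficient of a is -11 (from the two edges through F).
So -11·a + 727 = 2·259 = 518 ⇒ a = 19.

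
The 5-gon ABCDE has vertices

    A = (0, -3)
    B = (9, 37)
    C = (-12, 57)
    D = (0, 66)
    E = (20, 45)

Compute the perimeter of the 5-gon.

166

|AB| = √((9)² + (40)²) = √1681 = 41
|BC| = √((-21)² + (20)²) = √841 = 29
|CD| = √((12)² + (9)²) = √225 = 15
|DE| = √((20)² + (-21)²) = √841 = 29
|EA| = √((-20)² + (-48)²) = √2704 = 52
Perimeter = 41 + 29 + 15 + 29 + 52 = 166.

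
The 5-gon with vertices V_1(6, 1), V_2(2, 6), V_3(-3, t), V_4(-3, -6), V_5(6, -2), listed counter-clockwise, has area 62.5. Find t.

-1

The doubled signed area Σ (x_i y_{i+1} − x_{i+1} y_i) is linear in t.
With t=0 it equals 130; the coefficient of t is 5 (from the two edges through V_3).
So 5·t + 130 = 2·62.5 = 125 ⇒ t = -1.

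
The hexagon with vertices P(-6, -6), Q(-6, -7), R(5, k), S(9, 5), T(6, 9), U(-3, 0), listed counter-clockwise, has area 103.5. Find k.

The doubled signed area Σ (x_i y_{i+1} − x_{i+1} y_i) is linear in k.
With k=0 it equals 162; the coefficient of k is -15 (from the two edges through R).
So -15·k + 162 = 2·103.5 = 207 ⇒ k = -3.

-3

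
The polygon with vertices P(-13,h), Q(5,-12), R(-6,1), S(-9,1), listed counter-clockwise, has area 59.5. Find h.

-1

Write out the shoelace sum; only the two edges meeting at P involve h:
2·Area = [((-9)·h − (-13)·1) + ((-13)·(-12) − 5·h)] + -64
       = -14·h + 105 = 119
⇒ h = -1.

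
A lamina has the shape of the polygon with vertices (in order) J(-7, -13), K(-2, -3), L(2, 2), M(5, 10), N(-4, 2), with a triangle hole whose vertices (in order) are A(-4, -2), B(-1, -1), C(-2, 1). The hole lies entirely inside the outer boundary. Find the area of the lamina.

Outer boundary:
Σ = (-5) + (2) + (10) + (50) + (66) = 123
Area = |Σ|/2 = 61.5.
Hole:
Σ = (2) + (-3) + (8) = 7
Area = |Σ|/2 = 3.5.
Net area = 61.5 − 3.5 = 58.

58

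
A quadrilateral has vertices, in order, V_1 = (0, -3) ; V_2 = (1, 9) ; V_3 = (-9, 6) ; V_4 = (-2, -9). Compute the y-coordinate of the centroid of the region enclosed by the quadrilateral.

Apply the surveyor's formula. First the cross-terms c_i = x_i·y_{i+1} − x_{i+1}·y_i:
  3, 87, 93, 6  ⇒  2A = 189, A = 94.5.
Then Σ (y_i + y_{i+1})·c_i = 972, so ȳ = 972 / (6·94.5) = 12/7.

12/7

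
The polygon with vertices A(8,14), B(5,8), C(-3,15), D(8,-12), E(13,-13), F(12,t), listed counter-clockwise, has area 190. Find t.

-1

The doubled signed area Σ (x_i y_{i+1} − x_{i+1} y_i) is linear in t.
With t=0 it equals 385; the coefficient of t is 5 (from the two edges through F).
So 5·t + 385 = 2·190 = 380 ⇒ t = -1.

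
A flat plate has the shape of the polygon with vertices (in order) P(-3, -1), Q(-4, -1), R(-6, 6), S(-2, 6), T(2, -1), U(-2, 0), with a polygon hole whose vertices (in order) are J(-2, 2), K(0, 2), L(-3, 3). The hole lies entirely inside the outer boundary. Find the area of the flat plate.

31.5

Outer boundary:
P→Q: (-3)(-1) − (-4)(-1) = -1
Q→R: (-4)(6) − (-6)(-1) = -30
R→S: (-6)(6) − (-2)(6) = -24
S→T: (-2)(-1) − (2)(6) = -10
T→U: (2)(0) − (-2)(-1) = -2
U→P: (-2)(-1) − (-3)(0) = 2
Σ = -65
Area = |Σ|/2 = 32.5.
Hole:
Apply the surveyor's formula: 2A = Σ (x_i·y_{i+1} − x_{i+1}·y_i), indices taken mod 3.
Cross-terms: -4, 6, 0  ⇒  Σ = 2
Area = |Σ|/2 = 1.
Net area = 32.5 − 1 = 31.5.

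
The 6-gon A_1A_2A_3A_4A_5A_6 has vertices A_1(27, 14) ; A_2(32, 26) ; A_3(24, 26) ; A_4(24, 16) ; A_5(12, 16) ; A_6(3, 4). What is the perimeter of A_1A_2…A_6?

|A_1A_2| = √((5)² + (12)²) = √169 = 13
|A_2A_3| = √((-8)² + (0)²) = √64 = 8
|A_3A_4| = √((0)² + (-10)²) = √100 = 10
|A_4A_5| = √((-12)² + (0)²) = √144 = 12
|A_5A_6| = √((-9)² + (-12)²) = √225 = 15
|A_6A_1| = √((24)² + (10)²) = √676 = 26
Perimeter = 13 + 8 + 10 + 12 + 15 + 26 = 84.

84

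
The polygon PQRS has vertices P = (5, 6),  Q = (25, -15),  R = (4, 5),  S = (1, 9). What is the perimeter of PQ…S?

68

|PQ| = √((20)² + (-21)²) = √841 = 29
|QR| = √((-21)² + (20)²) = √841 = 29
|RS| = √((-3)² + (4)²) = √25 = 5
|SP| = √((4)² + (-3)²) = √25 = 5
Perimeter = 29 + 29 + 5 + 5 = 68.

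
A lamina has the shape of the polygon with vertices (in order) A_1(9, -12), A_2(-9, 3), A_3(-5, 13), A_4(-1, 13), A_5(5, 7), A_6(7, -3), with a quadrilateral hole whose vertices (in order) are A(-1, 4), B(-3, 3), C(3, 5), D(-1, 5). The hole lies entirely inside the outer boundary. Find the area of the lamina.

211

Outer boundary:
Apply the surveyor's formula: 2A = Σ (x_i·y_{i+1} − x_{i+1}·y_i), indices taken mod 6.
Cross-terms: -81, -102, -52, -72, -64, -57  ⇒  Σ = -428
Area = |Σ|/2 = 214.
Hole:
A→B: (-1)(3) − (-3)(4) = 9
B→C: (-3)(5) − (3)(3) = -24
C→D: (3)(5) − (-1)(5) = 20
D→A: (-1)(4) − (-1)(5) = 1
Σ = 6
Area = |Σ|/2 = 3.
Net area = 214 − 3 = 211.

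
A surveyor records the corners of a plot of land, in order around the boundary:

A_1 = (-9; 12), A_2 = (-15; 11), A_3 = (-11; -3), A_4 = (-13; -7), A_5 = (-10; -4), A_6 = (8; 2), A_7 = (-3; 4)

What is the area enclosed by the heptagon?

Σ = (81) + (166) + (38) + (-18) + (12) + (38) + (0) = 317
Area = |Σ|/2 = 158.5.

158.5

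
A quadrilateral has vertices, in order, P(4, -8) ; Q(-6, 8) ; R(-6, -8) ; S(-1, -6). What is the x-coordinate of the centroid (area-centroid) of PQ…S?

-61/21

Apply Gauss's area formula. First the cross-terms c_i = x_i·y_{i+1} − x_{i+1}·y_i:
  -16, 96, 28, 32  ⇒  2A = 140, A = 70.
Then Σ (x_i + x_{i+1})·c_i = -1220, so x̄ = -1220 / (6·70) = -61/21.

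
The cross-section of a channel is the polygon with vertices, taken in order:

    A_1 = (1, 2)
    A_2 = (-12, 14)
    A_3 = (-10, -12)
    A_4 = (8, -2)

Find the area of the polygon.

A_1→A_2: (1)(14) − (-12)(2) = 38
A_2→A_3: (-12)(-12) − (-10)(14) = 284
A_3→A_4: (-10)(-2) − (8)(-12) = 116
A_4→A_1: (8)(2) − (1)(-2) = 18
Σ = 456
Area = |Σ|/2 = 228.

228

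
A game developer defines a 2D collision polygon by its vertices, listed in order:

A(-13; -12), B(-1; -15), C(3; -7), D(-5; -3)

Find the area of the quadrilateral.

Apply the surveyor's formula: 2A = Σ (x_i·y_{i+1} − x_{i+1}·y_i), indices taken mod 4.
Σ = (183) + (52) + (-44) + (21) = 212
Area = |Σ|/2 = 106.

106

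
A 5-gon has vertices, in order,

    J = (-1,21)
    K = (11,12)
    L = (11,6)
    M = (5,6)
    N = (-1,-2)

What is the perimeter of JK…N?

60

|JK| = √((12)² + (-9)²) = √225 = 15
|KL| = √((0)² + (-6)²) = √36 = 6
|LM| = √((-6)² + (0)²) = √36 = 6
|MN| = √((-6)² + (-8)²) = √100 = 10
|NJ| = √((0)² + (23)²) = √529 = 23
Perimeter = 15 + 6 + 6 + 10 + 23 = 60.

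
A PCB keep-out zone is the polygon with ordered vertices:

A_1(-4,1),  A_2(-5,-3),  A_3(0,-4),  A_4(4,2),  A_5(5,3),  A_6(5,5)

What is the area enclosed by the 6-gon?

45

Apply the shoelace (surveyor's) formula: 2A = Σ (x_i·y_{i+1} − x_{i+1}·y_i), indices taken mod 6.
A_1→A_2: (-4)(-3) − (-5)(1) = 17
A_2→A_3: (-5)(-4) − (0)(-3) = 20
A_3→A_4: (0)(2) − (4)(-4) = 16
A_4→A_5: (4)(3) − (5)(2) = 2
A_5→A_6: (5)(5) − (5)(3) = 10
A_6→A_1: (5)(1) − (-4)(5) = 25
Σ = 90
Area = |Σ|/2 = 45.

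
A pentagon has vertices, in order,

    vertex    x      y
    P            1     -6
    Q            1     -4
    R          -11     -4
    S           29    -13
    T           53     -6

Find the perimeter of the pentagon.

|PQ| = √((0)² + (2)²) = √4 = 2
|QR| = √((-12)² + (0)²) = √144 = 12
|RS| = √((40)² + (-9)²) = √1681 = 41
|ST| = √((24)² + (7)²) = √625 = 25
|TP| = √((-52)² + (0)²) = √2704 = 52
Perimeter = 2 + 12 + 41 + 25 + 52 = 132.

132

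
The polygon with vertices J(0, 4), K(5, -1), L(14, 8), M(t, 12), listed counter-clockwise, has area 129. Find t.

Write out the shoelace sum; only the two edges meeting at M involve t:
2·Area = [(14·12 − t·8) + (t·4 − 0·12)] + 34
       = -4·t + 202 = 258
⇒ t = -14.

-14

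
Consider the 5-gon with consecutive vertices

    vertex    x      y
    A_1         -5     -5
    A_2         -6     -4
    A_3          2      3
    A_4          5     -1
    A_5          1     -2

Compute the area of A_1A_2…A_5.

Cross-terms: -10, -10, -17, -9, -15  ⇒  Σ = -61
Area = |Σ|/2 = 30.5.

30.5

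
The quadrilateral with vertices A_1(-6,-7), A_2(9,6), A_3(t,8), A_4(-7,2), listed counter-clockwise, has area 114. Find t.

-3

The doubled signed area Σ (x_i y_{i+1} − x_{i+1} y_i) is linear in t.
With t=0 it equals 216; the coefficient of t is -4 (from the two edges through A_3).
So -4·t + 216 = 2·114 = 228 ⇒ t = -3.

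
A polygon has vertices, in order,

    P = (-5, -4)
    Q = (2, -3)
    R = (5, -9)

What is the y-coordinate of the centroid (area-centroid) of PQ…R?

Apply the shoelace formula. First the cross-terms c_i = x_i·y_{i+1} − x_{i+1}·y_i:
  23, -3, -65  ⇒  2A = -45, A = -22.5.
Then Σ (y_i + y_{i+1})·c_i = 720, so ȳ = 720 / (6·(-22.5)) = -16/3.

-16/3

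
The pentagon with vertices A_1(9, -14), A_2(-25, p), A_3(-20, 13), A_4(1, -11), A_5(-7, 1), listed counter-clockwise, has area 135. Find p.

The doubled signed area Σ (x_i y_{i+1} − x_{i+1} y_i) is linear in p.
With p=0 it equals -455; the coefficient of p is 29 (from the two edges through A_2).
So 29·p + -455 = 2·135 = 270 ⇒ p = 25.

25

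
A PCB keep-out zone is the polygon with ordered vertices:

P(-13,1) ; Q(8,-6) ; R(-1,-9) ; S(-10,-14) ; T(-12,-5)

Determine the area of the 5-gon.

139.5

Cross-terms: 70, -78, -76, -118, -77  ⇒  Σ = -279
Area = |Σ|/2 = 139.5.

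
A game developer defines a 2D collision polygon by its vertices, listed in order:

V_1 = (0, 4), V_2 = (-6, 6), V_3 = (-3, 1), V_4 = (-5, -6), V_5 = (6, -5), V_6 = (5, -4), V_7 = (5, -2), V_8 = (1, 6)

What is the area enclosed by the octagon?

83.5

Apply Gauss's area formula: 2A = Σ (x_i·y_{i+1} − x_{i+1}·y_i), indices taken mod 8.
Cross-terms: 24, 12, 23, 61, 1, 10, 32, 4  ⇒  Σ = 167
Area = |Σ|/2 = 83.5.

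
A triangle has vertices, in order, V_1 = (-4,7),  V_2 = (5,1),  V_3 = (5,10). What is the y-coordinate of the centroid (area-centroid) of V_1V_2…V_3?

6

Apply the shoelace (surveyor's) formula. First the cross-terms c_i = x_i·y_{i+1} − x_{i+1}·y_i:
  -39, 45, 75  ⇒  2A = 81, A = 40.5.
Then Σ (y_i + y_{i+1})·c_i = 1458, so ȳ = 1458 / (6·40.5) = 6.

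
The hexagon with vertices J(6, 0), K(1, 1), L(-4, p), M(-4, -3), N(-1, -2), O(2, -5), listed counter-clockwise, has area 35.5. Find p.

The doubled signed area Σ (x_i y_{i+1} − x_{i+1} y_i) is linear in p.
With p=0 it equals 66; the coefficient of p is 5 (from the two edges through L).
So 5·p + 66 = 2·35.5 = 71 ⇒ p = 1.

1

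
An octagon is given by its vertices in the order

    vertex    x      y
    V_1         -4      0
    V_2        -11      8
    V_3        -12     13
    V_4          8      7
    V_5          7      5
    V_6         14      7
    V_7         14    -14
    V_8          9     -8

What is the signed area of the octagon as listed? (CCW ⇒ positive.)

Apply Gauss's area formula: 2A = Σ (x_i·y_{i+1} − x_{i+1}·y_i), indices taken mod 8.
Σ = (-32) + (-47) + (-188) + (-9) + (-21) + (-294) + (14) + (-32) = -609
Signed area = Σ/2 = -304.5 (negative ⇒ clockwise traversal).

-304.5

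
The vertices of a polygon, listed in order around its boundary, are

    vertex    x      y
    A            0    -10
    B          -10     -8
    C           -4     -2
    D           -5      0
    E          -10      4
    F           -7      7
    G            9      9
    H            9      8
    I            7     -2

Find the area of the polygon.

231.5

Cross-terms: -100, -12, -10, -20, -42, -126, -9, -74, -70  ⇒  Σ = -463
Area = |Σ|/2 = 231.5.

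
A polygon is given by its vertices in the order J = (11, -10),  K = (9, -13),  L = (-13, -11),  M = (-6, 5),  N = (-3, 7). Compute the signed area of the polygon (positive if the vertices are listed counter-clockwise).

-263

Σ = (-53) + (-268) + (-131) + (-27) + (-47) = -526
Signed area = Σ/2 = -263 (negative ⇒ clockwise traversal).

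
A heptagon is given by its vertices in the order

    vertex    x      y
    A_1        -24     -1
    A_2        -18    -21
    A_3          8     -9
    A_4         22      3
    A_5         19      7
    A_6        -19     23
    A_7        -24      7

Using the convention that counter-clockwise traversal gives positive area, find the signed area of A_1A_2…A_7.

1158

Apply the shoelace (surveyor's) formula: 2A = Σ (x_i·y_{i+1} − x_{i+1}·y_i), indices taken mod 7.
Σ = (486) + (330) + (222) + (97) + (570) + (419) + (192) = 2316
Signed area = Σ/2 = 1158 (positive ⇒ counter-clockwise traversal).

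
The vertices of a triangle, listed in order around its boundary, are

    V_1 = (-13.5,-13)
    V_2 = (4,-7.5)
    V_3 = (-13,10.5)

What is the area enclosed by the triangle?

Apply the shoelace formula: 2A = Σ (x_i·y_{i+1} − x_{i+1}·y_i), indices taken mod 3.
Σ = (153.25) + (-55.5) + (310.75) = 408.5
Area = |Σ|/2 = 204.25.

204.25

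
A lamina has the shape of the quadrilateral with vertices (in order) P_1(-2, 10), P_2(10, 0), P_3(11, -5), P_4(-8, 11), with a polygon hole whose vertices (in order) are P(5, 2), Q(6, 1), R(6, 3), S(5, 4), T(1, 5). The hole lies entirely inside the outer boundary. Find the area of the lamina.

57.5

Outer boundary:
Apply the shoelace formula: 2A = Σ (x_i·y_{i+1} − x_{i+1}·y_i), indices taken mod 4.
Cross-terms: -100, -50, 81, -58  ⇒  Σ = -127
Area = |Σ|/2 = 63.5.
Hole:
Apply the shoelace (surveyor's) formula: 2A = Σ (x_i·y_{i+1} − x_{i+1}·y_i), indices taken mod 5.
Σ = (-7) + (12) + (9) + (21) + (-23) = 12
Area = |Σ|/2 = 6.
Net area = 63.5 − 6 = 57.5.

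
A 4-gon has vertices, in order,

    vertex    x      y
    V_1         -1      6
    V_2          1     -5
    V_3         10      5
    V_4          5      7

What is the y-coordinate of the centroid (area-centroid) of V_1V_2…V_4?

2.5

Apply the shoelace formula. First the cross-terms c_i = x_i·y_{i+1} − x_{i+1}·y_i:
  -1, 55, 45, 37  ⇒  2A = 136, A = 68.
Then Σ (y_i + y_{i+1})·c_i = 1020, so ȳ = 1020 / (6·68) = 2.5.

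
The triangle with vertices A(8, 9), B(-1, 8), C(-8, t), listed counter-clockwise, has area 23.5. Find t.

The doubled signed area Σ (x_i y_{i+1} − x_{i+1} y_i) is linear in t.
With t=0 it equals 65; the coefficient of t is -9 (from the two edges through C).
So -9·t + 65 = 2·23.5 = 47 ⇒ t = 2.

2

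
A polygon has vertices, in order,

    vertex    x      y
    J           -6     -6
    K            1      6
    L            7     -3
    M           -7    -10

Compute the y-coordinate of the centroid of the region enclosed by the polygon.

Apply the surveyor's formula. First the cross-terms c_i = x_i·y_{i+1} − x_{i+1}·y_i:
  -30, -45, -91, -18  ⇒  2A = -184, A = -92.
Then Σ (y_i + y_{i+1})·c_i = 1336, so ȳ = 1336 / (6·(-92)) = -167/69.

-167/69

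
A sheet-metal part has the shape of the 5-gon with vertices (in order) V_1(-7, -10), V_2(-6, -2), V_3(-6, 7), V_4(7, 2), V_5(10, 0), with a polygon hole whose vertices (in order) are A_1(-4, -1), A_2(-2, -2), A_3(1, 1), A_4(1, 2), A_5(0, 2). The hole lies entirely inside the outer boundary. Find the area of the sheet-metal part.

Outer boundary:
Apply the surveyor's formula: 2A = Σ (x_i·y_{i+1} − x_{i+1}·y_i), indices taken mod 5.
V_1→V_2: (-7)(-2) − (-6)(-10) = -46
V_2→V_3: (-6)(7) − (-6)(-2) = -54
V_3→V_4: (-6)(2) − (7)(7) = -61
V_4→V_5: (7)(0) − (10)(2) = -20
V_5→V_1: (10)(-10) − (-7)(0) = -100
Σ = -281
Area = |Σ|/2 = 140.5.
Hole:
Apply the shoelace (surveyor's) formula: 2A = Σ (x_i·y_{i+1} − x_{i+1}·y_i), indices taken mod 5.
Σ = (6) + (0) + (1) + (2) + (8) = 17
Area = |Σ|/2 = 8.5.
Net area = 140.5 − 8.5 = 132.

132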